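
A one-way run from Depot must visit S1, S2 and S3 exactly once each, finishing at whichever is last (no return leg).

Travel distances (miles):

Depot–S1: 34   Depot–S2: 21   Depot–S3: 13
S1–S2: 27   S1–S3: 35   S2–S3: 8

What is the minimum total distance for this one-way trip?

Minimum one-way distance = 48 miles.

There are 3! = 6 possible orderings.
Depot → S1 → S2 → S3: 34+27+8 = 69
Depot → S1 → S3 → S2: 34+35+8 = 77
Depot → S2 → S1 → S3: 21+27+35 = 83
Depot → S2 → S3 → S1: 21+8+35 = 64
Depot → S3 → S1 → S2: 13+35+27 = 75
Depot → S3 → S2 → S1: 13+8+27 = 48
The minimum is 48.
One shortest path: Depot → S3 → S2 → S1.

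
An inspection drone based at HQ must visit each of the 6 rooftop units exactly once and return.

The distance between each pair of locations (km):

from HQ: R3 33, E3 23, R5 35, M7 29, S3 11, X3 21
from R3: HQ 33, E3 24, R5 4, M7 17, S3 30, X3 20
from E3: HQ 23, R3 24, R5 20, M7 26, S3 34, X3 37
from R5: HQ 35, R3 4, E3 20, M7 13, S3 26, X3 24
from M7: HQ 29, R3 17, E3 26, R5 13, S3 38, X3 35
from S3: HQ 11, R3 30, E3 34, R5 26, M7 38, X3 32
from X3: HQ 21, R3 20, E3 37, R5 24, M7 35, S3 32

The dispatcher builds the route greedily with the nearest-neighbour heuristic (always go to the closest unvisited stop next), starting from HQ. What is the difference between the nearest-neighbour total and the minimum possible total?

13 km longer than the optimal tour.

From HQ: S3=11, X3=21, E3=23, M7=29, R3=33, R5=35 → choose S3 (11).
From S3: R5=26, R3=30, X3=32, E3=34, M7=38 → choose R5 (26).
From R5: R3=4, M7=13, E3=20, X3=24 → choose R3 (4).
From R3: M7=17, X3=20, E3=24 → choose M7 (17).
From M7: E3=26, X3=35 → choose E3 (26).
From E3: X3=37 → choose X3 (37).
NN route HQ → S3 → R5 → R3 → M7 → E3 → X3 → HQ costs 142.
Optimal: HQ → E3 → M7 → R5 → R3 → X3 → S3 → HQ costs 129 (by enumerating all 360 distinct tours).
Excess = 142 − 129 = 13.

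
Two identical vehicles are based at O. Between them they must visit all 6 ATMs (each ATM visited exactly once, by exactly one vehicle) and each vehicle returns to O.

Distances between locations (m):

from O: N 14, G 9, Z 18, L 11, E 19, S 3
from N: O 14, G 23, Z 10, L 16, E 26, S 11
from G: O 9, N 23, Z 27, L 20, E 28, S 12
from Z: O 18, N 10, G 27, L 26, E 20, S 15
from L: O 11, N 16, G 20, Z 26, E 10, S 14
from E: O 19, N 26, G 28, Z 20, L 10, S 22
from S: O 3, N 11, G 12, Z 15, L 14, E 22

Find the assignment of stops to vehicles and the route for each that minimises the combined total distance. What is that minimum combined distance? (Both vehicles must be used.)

83 m — the smallest possible combined total.

Try each way of splitting the stops between the two vehicles (each non-empty) and, for each split, find the best tour for each vehicle:
  {N} + {G, Z, L, E, S}: 28 + 77 = 105
  {G} + {N, Z, L, E, S}: 18 + 65 = 83
  {N, G} + {Z, L, E, S}: 46 + 59 = 105
  {Z} + {N, G, L, E, S}: 36 + 77 = 113
  {N, Z} + {G, L, E, S}: 42 + 64 = 106
  {G, Z} + {N, L, E, S}: 54 + 59 = 113
  … (31 splits in total)
Best: vehicle 1 O → G → O = 18; vehicle 2 O → L → E → Z → N → S → O = 65; combined 83.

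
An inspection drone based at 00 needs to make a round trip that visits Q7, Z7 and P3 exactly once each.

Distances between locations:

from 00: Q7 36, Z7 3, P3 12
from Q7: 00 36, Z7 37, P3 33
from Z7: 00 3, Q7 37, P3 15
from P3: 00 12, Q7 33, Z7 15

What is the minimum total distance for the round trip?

Minimum total distance: 85.

00 - Q7 - Z7 - P3 - 00: 36+37+15+12 = 100
00 - Q7 - P3 - Z7 - 00: 36+33+15+3 = 87
00 - Z7 - Q7 - P3 - 00: 3+37+33+12 = 85
The minimum is 85.
One optimal route: 00 → Z7 → Q7 → P3 → 00 (or its reverse).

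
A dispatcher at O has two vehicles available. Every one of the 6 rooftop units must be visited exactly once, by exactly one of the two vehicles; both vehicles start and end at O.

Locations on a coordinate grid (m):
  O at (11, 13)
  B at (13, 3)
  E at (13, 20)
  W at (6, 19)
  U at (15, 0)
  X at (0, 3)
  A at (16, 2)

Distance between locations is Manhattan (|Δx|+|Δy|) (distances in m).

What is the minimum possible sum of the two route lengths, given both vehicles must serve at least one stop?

There are 2^5 − 1 = 31 ways to divide the 6 stops into two non-empty groups. For each, the best each vehicle can do is its own shortest tour through its group:
  {B} + {E, W, U, X, A}: 24 + 76 = 100
  {E} + {B, W, U, X, A}: 18 + 70 = 88
  {B, E} + {W, U, X, A}: 38 + 70 = 108
  {W} + {B, E, U, X, A}: 22 + 72 = 94
  {B, W} + {E, U, X, A}: 46 + 72 = 118
  {E, W} + {B, U, X, A}: 28 + 58 = 86
  … (31 splits in total)
Best: vehicle 1 O → E → W → O = 28; vehicle 2 O → B → U → A → X → O = 58; combined 86.

Minimum combined distance: 86 m.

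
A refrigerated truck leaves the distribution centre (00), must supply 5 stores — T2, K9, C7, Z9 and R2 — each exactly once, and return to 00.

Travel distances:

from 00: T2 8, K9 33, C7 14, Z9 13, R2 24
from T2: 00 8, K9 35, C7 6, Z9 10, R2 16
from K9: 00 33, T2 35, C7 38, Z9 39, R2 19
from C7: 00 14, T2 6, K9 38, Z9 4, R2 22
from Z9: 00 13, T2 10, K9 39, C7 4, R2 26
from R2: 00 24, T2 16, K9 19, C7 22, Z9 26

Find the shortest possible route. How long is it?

Minimum total distance: 91.

With 5 stops there are 5!/2 = 60 distinct round trips (a route and its reverse cost the same).
00 → T2 → K9 → C7 → Z9 → R2 → 00: 8+35+38+4+26+24 = 135
00 → T2 → K9 → C7 → R2 → Z9 → 00: 8+35+38+22+26+13 = 142
00 → T2 → K9 → Z9 → C7 → R2 → 00: 8+35+39+4+22+24 = 132
00 → T2 → K9 → Z9 → R2 → C7 → 00: 8+35+39+26+22+14 = 144
00 → T2 → K9 → R2 → C7 → Z9 → 00: 8+35+19+22+4+13 = 101
00 → T2 → K9 → R2 → Z9 → C7 → 00: 8+35+19+26+4+14 = 106
00 → T2 → C7 → K9 → Z9 → R2 → 00: 8+6+38+39+26+24 = 141
00 → T2 → C7 → K9 → R2 → Z9 → 00: 8+6+38+19+26+13 = 110
00 → T2 → C7 → Z9 → K9 → R2 → 00: 8+6+4+39+19+24 = 100
00 → T2 → C7 → Z9 → R2 → K9 → 00: 8+6+4+26+19+33 = 96
00 → T2 → C7 → R2 → K9 → Z9 → 00: 8+6+22+19+39+13 = 107
00 → T2 → C7 → R2 → Z9 → K9 → 00: 8+6+22+26+39+33 = 134
00 → T2 → Z9 → K9 → C7 → R2 → 00: 8+10+39+38+22+24 = 141
00 → T2 → Z9 → K9 → R2 → C7 → 00: 8+10+39+19+22+14 = 112
… (46 more)
00 → K9 → R2 → T2 → C7 → Z9 → 00: 33+19+16+6+4+13 = 91  ← best
The minimum is 91.
One optimal route: 00 → K9 → R2 → T2 → C7 → Z9 → 00 (or its reverse).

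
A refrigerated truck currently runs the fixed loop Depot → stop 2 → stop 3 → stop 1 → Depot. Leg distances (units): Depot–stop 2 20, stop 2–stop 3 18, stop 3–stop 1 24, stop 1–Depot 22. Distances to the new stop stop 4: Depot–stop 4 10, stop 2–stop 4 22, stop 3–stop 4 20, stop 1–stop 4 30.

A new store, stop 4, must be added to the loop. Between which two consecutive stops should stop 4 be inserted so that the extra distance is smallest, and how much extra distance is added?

Adding 12 by placing stop 4 on the Depot–stop 2 leg.

Insertion cost between consecutive stops i–j is d(i,stop 4) + d(stop 4,j) − d(i,j):
  between Depot and stop 2: 10 + 22 − 20 = 12
  between stop 2 and stop 3: 22 + 20 − 18 = 24
  between stop 3 and stop 1: 20 + 30 − 24 = 26
  between stop 1 and Depot: 30 + 10 − 22 = 18
Cheapest insertion is between Depot and stop 2, adding 12.
New total = 84 + 12 = 96.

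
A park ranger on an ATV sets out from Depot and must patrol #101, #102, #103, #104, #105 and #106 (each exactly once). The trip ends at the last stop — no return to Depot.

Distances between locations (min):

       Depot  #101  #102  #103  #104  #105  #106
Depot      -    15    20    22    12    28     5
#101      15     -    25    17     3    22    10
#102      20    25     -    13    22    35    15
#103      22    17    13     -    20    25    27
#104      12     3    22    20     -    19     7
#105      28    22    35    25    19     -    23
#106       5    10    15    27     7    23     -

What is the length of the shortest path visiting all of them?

72 min — the minimum one-way total.

There are 6! = 720 possible orderings.
Depot→#101→#102→#103→#104→#105→#106: 15+25+13+20+19+23 = 115
Depot→#101→#102→#103→#104→#106→#105: 15+25+13+20+7+23 = 103
Depot→#101→#102→#103→#105→#104→#106: 15+25+13+25+19+7 = 104
Depot→#101→#102→#103→#105→#106→#104: 15+25+13+25+23+7 = 108
Depot→#101→#102→#103→#106→#104→#105: 15+25+13+27+7+19 = 106
Depot→#101→#102→#103→#106→#105→#104: 15+25+13+27+23+19 = 122
Depot→#101→#102→#104→#103→#105→#106: 15+25+22+20+25+23 = 130
Depot→#101→#102→#104→#103→#106→#105: 15+25+22+20+27+23 = 132
… (712 more)
Depot→#106→#102→#103→#101→#104→#105: 5+15+13+17+3+19 = 72  ← best
The minimum is 72.
One shortest path: Depot → #106 → #102 → #103 → #101 → #104 → #105.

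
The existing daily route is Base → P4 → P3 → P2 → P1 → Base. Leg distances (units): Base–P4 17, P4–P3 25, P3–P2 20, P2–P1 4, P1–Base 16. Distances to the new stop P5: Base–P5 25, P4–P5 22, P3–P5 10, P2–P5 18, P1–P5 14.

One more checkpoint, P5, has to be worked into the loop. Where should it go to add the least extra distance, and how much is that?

Insertion cost between consecutive stops i–j is d(i,P5) + d(P5,j) − d(i,j):
  between Base and P4: 25 + 22 − 17 = 30
  between P4 and P3: 22 + 10 − 25 = 7
  between P3 and P2: 10 + 18 − 20 = 8
  between P2 and P1: 18 + 14 − 4 = 28
  between P1 and Base: 14 + 25 − 16 = 23
Cheapest insertion is between P4 and P3, adding 7.
New total = 82 + 7 = 89.

Adding 7 by placing P5 on the P4–P3 leg.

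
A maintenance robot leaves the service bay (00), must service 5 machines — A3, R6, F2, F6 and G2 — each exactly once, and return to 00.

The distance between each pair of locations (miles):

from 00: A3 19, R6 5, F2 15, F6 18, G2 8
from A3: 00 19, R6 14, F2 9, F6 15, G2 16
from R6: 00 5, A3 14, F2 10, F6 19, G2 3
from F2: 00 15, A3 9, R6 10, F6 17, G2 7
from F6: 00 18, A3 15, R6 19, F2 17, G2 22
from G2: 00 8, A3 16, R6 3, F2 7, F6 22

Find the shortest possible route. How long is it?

With 5 stops there are 5!/2 = 60 distinct round trips (a route and its reverse cost the same).
00→A3→R6→F2→F6→G2→00: 19+14+10+17+22+8 = 90
00→A3→R6→F2→G2→F6→00: 19+14+10+7+22+18 = 90
00→A3→R6→F6→F2→G2→00: 19+14+19+17+7+8 = 84
00→A3→R6→F6→G2→F2→00: 19+14+19+22+7+15 = 96
00→A3→R6→G2→F2→F6→00: 19+14+3+7+17+18 = 78
00→A3→R6→G2→F6→F2→00: 19+14+3+22+17+15 = 90
00→A3→F2→R6→F6→G2→00: 19+9+10+19+22+8 = 87
00→A3→F2→R6→G2→F6→00: 19+9+10+3+22+18 = 81
00→A3→F2→F6→R6→G2→00: 19+9+17+19+3+8 = 75
00→A3→F2→F6→G2→R6→00: 19+9+17+22+3+5 = 75
00→A3→F2→G2→R6→F6→00: 19+9+7+3+19+18 = 75
00→A3→F2→G2→F6→R6→00: 19+9+7+22+19+5 = 81
00→A3→F6→R6→F2→G2→00: 19+15+19+10+7+8 = 78
00→A3→F6→R6→G2→F2→00: 19+15+19+3+7+15 = 78
… (46 more)
00→R6→G2→F2→A3→F6→00: 5+3+7+9+15+18 = 57  ← best
The minimum is 57.
One optimal route: 00 → R6 → G2 → F2 → A3 → F6 → 00 (or its reverse).

Shortest round trip = 57 miles.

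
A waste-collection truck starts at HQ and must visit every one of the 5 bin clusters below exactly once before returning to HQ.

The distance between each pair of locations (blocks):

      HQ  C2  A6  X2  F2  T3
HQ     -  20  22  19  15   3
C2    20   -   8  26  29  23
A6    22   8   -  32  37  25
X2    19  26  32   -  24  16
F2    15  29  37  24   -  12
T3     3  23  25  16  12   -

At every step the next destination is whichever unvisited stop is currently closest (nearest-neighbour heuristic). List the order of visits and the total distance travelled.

HQ → [T3:3 / F2:15 / X2:19 / C2:20 / A6:22] → T3 (3)
T3 → [F2:12 / X2:16 / C2:23 / A6:25] → F2 (12)
F2 → [X2:24 / C2:29 / A6:37] → X2 (24)
X2 → [C2:26 / A6:32] → C2 (26)
C2 → [A6:8] → A6 (8)
Return A6→HQ: 22.
Total = 3 + 12 + 24 + 26 + 8 + 22 = 95.

95 blocks along HQ → T3 → F2 → X2 → C2 → A6 → HQ.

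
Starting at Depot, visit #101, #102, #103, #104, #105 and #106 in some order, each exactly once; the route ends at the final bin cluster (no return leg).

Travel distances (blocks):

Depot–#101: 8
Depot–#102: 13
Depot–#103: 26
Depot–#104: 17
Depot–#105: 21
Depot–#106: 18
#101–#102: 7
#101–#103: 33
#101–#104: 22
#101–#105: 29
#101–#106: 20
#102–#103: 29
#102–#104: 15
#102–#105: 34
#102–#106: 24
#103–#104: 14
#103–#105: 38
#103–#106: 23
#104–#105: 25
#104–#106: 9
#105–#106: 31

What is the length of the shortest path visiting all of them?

There are 6! = 720 possible orderings.
Depot→#101→#102→#103→#104→#105→#106: 8+7+29+14+25+31 = 114
Depot→#101→#102→#103→#104→#106→#105: 8+7+29+14+9+31 = 98
Depot→#101→#102→#103→#105→#104→#106: 8+7+29+38+25+9 = 116
Depot→#101→#102→#103→#105→#106→#104: 8+7+29+38+31+9 = 122
Depot→#101→#102→#103→#106→#104→#105: 8+7+29+23+9+25 = 101
Depot→#101→#102→#103→#106→#105→#104: 8+7+29+23+31+25 = 123
Depot→#101→#102→#104→#103→#105→#106: 8+7+15+14+38+31 = 113
Depot→#101→#102→#104→#103→#106→#105: 8+7+15+14+23+31 = 98
… (712 more)
The minimum is 98.
One shortest path: Depot → #101 → #102 → #103 → #104 → #106 → #105.

98 blocks — the minimum one-way total.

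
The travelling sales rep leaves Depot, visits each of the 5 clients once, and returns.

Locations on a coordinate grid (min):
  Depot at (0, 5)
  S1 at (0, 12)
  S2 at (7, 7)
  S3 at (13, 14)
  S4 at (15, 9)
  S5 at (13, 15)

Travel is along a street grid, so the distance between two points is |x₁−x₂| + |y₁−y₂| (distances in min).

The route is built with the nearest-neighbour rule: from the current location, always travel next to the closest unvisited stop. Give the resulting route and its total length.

Total distance 60 min via the nearest-neighbour route Depot → S1 → S2 → S4 → S3 → S5 → Depot.

From Depot: distances to unvisited — S1=7, S2=9, S4=19, S3=22, S5=23. Nearest is S1 (7).
From S1: distances to unvisited — S2=12, S3=15, S5=16, S4=18. Nearest is S2 (12).
From S2: distances to unvisited — S4=10, S3=13, S5=14. Nearest is S4 (10).
From S4: distances to unvisited — S3=7, S5=8. Nearest is S3 (7).
From S3: distances to unvisited — S5=1. Nearest is S5 (1).
Return S5→Depot: 23.
Total = 7 + 12 + 10 + 7 + 1 + 23 = 60.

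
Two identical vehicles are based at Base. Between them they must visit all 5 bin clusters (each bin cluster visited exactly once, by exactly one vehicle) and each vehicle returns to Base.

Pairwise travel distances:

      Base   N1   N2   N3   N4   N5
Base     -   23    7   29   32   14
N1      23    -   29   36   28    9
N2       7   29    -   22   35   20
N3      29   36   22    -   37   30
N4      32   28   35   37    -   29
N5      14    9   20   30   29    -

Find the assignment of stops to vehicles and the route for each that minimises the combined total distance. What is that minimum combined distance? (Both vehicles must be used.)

Minimum combined distance: 131.

Try each way of splitting the stops between the two vehicles (each non-empty) and, for each split, find the best tour for each vehicle:
  {N1} + {N2, N3, N4, N5}: 46 + 109 = 155
  {N2} + {N1, N3, N4, N5}: 14 + 117 = 131
  {N1, N2} + {N3, N4, N5}: 59 + 109 = 168
  {N3} + {N1, N2, N4, N5}: 58 + 93 = 151
  {N1, N3} + {N2, N4, N5}: 88 + 85 = 173
  {N2, N3} + {N1, N4, N5}: 58 + 83 = 141
  … (15 splits in total)
Best: vehicle 1 Base → N2 → Base = 14; vehicle 2 Base → N3 → N4 → N1 → N5 → Base = 117; combined 131.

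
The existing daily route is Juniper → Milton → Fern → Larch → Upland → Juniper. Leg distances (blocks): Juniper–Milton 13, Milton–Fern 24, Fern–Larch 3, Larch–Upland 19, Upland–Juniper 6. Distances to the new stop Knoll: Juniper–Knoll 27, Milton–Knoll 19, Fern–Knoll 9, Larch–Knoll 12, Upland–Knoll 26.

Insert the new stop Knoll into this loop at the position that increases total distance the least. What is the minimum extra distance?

Adding 4 blocks by placing Knoll on the Milton–Fern leg.

Insertion cost between consecutive stops i–j is d(i,Knoll) + d(Knoll,j) − d(i,j):
  between Juniper and Milton: 27 + 19 − 13 = 33
  between Milton and Fern: 19 + 9 − 24 = 4
  between Fern and Larch: 9 + 12 − 3 = 18
  between Larch and Upland: 12 + 26 − 19 = 19
  between Upland and Juniper: 26 + 27 − 6 = 47
Cheapest insertion is between Milton and Fern, adding 4.
New total = 65 + 4 = 69.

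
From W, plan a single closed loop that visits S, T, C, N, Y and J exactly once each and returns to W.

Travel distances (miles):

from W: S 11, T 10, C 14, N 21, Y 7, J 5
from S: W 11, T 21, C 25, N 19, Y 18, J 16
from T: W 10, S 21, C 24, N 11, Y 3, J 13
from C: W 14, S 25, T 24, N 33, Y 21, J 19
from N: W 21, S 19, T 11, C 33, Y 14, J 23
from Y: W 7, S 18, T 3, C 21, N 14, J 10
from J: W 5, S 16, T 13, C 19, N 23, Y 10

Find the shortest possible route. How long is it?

87 miles — the shortest possible round trip.

W→S→T→C→N→Y→J→W: 11+21+24+33+14+10+5 = 118
W→S→T→C→N→J→Y→W: 11+21+24+33+23+10+7 = 129
W→S→T→C→Y→N→J→W: 11+21+24+21+14+23+5 = 119
W→S→T→C→Y→J→N→W: 11+21+24+21+10+23+21 = 131
W→S→T→C→J→N→Y→W: 11+21+24+19+23+14+7 = 119
W→S→T→C→J→Y→N→W: 11+21+24+19+10+14+21 = 120
W→S→T→N→C→Y→J→W: 11+21+11+33+21+10+5 = 112
W→S→T→N→C→J→Y→W: 11+21+11+33+19+10+7 = 112
… (352 more)
W→S→N→T→Y→J→C→W: 11+19+11+3+10+19+14 = 87  ← best
The minimum is 87.
One optimal route: W → S → N → T → Y → J → C → W (or its reverse).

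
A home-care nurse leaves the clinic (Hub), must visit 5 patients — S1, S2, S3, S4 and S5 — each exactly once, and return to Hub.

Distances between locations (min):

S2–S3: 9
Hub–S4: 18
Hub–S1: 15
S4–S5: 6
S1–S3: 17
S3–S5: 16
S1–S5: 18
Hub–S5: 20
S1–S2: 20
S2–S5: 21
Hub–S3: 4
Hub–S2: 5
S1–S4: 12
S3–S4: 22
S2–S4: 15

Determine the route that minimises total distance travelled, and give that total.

Minimum total distance: 63 min.

With 5 stops there are 5!/2 = 60 distinct round trips (a route and its reverse cost the same).
Hub-S1-S2-S3-S4-S5-Hub: 15+20+9+22+6+20 = 92
Hub-S1-S2-S3-S5-S4-Hub: 15+20+9+16+6+18 = 84
Hub-S1-S2-S4-S3-S5-Hub: 15+20+15+22+16+20 = 108
Hub-S1-S2-S4-S5-S3-Hub: 15+20+15+6+16+4 = 76
Hub-S1-S2-S5-S3-S4-Hub: 15+20+21+16+22+18 = 112
Hub-S1-S2-S5-S4-S3-Hub: 15+20+21+6+22+4 = 88
Hub-S1-S3-S2-S4-S5-Hub: 15+17+9+15+6+20 = 82
Hub-S1-S3-S2-S5-S4-Hub: 15+17+9+21+6+18 = 86
Hub-S1-S3-S4-S2-S5-Hub: 15+17+22+15+21+20 = 110
Hub-S1-S3-S4-S5-S2-Hub: 15+17+22+6+21+5 = 86
Hub-S1-S3-S5-S2-S4-Hub: 15+17+16+21+15+18 = 102
Hub-S1-S3-S5-S4-S2-Hub: 15+17+16+6+15+5 = 74
Hub-S1-S4-S2-S3-S5-Hub: 15+12+15+9+16+20 = 87
Hub-S1-S4-S2-S5-S3-Hub: 15+12+15+21+16+4 = 83
… (46 more)
Hub-S1-S4-S5-S3-S2-Hub: 15+12+6+16+9+5 = 63  ← best
The minimum is 63.
One optimal route: Hub → S1 → S4 → S5 → S3 → S2 → Hub (or its reverse).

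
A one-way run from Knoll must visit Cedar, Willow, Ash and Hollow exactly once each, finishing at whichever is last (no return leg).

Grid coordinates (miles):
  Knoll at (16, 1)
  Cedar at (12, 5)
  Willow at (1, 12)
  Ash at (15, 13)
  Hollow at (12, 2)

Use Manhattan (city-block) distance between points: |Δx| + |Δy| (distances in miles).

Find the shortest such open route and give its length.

There are 4! = 24 possible orderings.
Knoll → Cedar → Willow → Ash → Hollow: 8+18+15+14 = 55
Knoll → Cedar → Willow → Hollow → Ash: 8+18+21+14 = 61
Knoll → Cedar → Ash → Willow → Hollow: 8+11+15+21 = 55
Knoll → Cedar → Ash → Hollow → Willow: 8+11+14+21 = 54
Knoll → Cedar → Hollow → Willow → Ash: 8+3+21+15 = 47
Knoll → Cedar → Hollow → Ash → Willow: 8+3+14+15 = 40
Knoll → Willow → Cedar → Ash → Hollow: 26+18+11+14 = 69
Knoll → Willow → Cedar → Hollow → Ash: 26+18+3+14 = 61
Knoll → Willow → Ash → Cedar → Hollow: 26+15+11+3 = 55
Knoll → Willow → Ash → Hollow → Cedar: 26+15+14+3 = 58
Knoll → Willow → Hollow → Cedar → Ash: 26+21+3+11 = 61
Knoll → Willow → Hollow → Ash → Cedar: 26+21+14+11 = 72
Knoll → Ash → Cedar → Willow → Hollow: 13+11+18+21 = 63
Knoll → Ash → Cedar → Hollow → Willow: 13+11+3+21 = 48
… (10 more)
Knoll → Hollow → Cedar → Ash → Willow: 5+3+11+15 = 34  ← best
The minimum is 34.
One shortest path: Knoll → Hollow → Cedar → Ash → Willow.

34 miles — the minimum one-way total.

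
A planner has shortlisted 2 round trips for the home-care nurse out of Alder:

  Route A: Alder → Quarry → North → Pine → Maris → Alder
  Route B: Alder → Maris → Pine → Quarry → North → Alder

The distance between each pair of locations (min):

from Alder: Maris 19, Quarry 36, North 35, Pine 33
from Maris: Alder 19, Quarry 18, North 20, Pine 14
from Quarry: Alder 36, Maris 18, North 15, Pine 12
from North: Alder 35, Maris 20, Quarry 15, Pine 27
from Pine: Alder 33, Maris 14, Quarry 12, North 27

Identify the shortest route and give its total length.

Route A: 36 + 15 + 27 + 14 + 19 = 111
Route B: 19 + 14 + 12 + 15 + 35 = 95

Shortest is Route B, total 95 min.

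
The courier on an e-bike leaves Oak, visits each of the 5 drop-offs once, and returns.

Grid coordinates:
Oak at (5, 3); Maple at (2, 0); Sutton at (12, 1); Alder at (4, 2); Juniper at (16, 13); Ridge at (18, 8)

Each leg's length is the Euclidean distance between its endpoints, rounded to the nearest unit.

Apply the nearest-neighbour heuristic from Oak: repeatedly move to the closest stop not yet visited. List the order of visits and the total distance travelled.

Total distance 43 via the nearest-neighbour route Oak → Alder → Maple → Sutton → Ridge → Juniper → Oak.

From Oak: distances to unvisited — Alder=1, Maple=4, Sutton=7, Ridge=14, Juniper=15. Nearest is Alder (1).
From Alder: distances to unvisited — Maple=3, Sutton=8, Ridge=15, Juniper=16. Nearest is Maple (3).
From Maple: distances to unvisited — Sutton=10, Ridge=18, Juniper=19. Nearest is Sutton (10).
From Sutton: distances to unvisited — Ridge=9, Juniper=13. Nearest is Ridge (9).
From Ridge: distances to unvisited — Juniper=5. Nearest is Juniper (5).
Return Juniper→Oak: 15.
Total = 1 + 3 + 10 + 9 + 5 + 15 = 43.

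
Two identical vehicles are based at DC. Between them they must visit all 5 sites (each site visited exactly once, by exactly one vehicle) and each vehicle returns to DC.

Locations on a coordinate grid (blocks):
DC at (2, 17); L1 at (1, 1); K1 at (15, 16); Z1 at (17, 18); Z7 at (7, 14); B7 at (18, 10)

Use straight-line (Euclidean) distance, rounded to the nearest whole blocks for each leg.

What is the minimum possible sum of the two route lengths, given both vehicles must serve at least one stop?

71 blocks — the smallest possible combined total.

Try each way of splitting the stops between the two vehicles (each non-empty) and, for each split, find the best tour for each vehicle:
  {L1} + {K1, Z1, Z7, B7}: 32 + 42 = 74
  {K1} + {L1, Z1, Z7, B7}: 26 + 60 = 86
  {L1, K1} + {Z1, Z7, B7}: 50 + 41 = 91
  {Z1} + {L1, K1, Z7, B7}: 30 + 56 = 86
  {L1, Z1} + {K1, Z7, B7}: 54 + 38 = 92
  {K1, Z1} + {L1, Z7, B7}: 31 + 53 = 84
  … (15 splits in total)
  {Z7} + {L1, K1, Z1, B7}: 12 + 59 = 71  ← best
Best: vehicle 1 DC → Z7 → DC = 12; vehicle 2 DC → L1 → B7 → Z1 → K1 → DC = 59; combined 71.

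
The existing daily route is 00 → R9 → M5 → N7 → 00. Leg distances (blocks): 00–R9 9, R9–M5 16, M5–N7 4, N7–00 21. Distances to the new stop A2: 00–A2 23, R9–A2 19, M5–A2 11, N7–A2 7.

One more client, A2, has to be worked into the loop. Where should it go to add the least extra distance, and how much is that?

Minimum extra distance: 9 blocks, inserting A2 between N7 and 00.

Insertion cost between consecutive stops i–j is d(i,A2) + d(A2,j) − d(i,j):
  between 00 and R9: 23 + 19 − 9 = 33
  between R9 and M5: 19 + 11 − 16 = 14
  between M5 and N7: 11 + 7 − 4 = 14
  between N7 and 00: 7 + 23 − 21 = 9
Cheapest insertion is between N7 and 00, adding 9.
New total = 50 + 9 = 59.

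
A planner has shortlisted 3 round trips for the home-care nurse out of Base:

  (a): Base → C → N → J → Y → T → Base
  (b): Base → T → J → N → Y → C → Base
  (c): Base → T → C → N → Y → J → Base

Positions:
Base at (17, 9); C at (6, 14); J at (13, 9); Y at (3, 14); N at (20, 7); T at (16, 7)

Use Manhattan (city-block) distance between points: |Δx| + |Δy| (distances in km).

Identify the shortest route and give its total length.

(a): 16 + 21 + 9 + 15 + 20 + 3 = 84
(b): 3 + 5 + 9 + 24 + 3 + 16 = 60
(c): 3 + 17 + 21 + 24 + 15 + 4 = 84

Shortest is (b), total 60 km.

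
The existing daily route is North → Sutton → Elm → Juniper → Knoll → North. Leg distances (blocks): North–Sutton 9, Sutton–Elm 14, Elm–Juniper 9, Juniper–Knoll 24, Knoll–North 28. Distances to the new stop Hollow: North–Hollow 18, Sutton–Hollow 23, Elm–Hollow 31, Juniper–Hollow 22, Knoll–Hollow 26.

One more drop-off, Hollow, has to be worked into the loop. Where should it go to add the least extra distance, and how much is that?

Insertion cost between consecutive stops i–j is d(i,Hollow) + d(Hollow,j) − d(i,j):
  between North and Sutton: 18 + 23 − 9 = 32
  between Sutton and Elm: 23 + 31 − 14 = 40
  between Elm and Juniper: 31 + 22 − 9 = 44
  between Juniper and Knoll: 22 + 26 − 24 = 24
  between Knoll and North: 26 + 18 − 28 = 16
Cheapest insertion is between Knoll and North, adding 16.
New total = 84 + 16 = 100.

Minimum extra distance: 16 blocks, inserting Hollow between Knoll and North.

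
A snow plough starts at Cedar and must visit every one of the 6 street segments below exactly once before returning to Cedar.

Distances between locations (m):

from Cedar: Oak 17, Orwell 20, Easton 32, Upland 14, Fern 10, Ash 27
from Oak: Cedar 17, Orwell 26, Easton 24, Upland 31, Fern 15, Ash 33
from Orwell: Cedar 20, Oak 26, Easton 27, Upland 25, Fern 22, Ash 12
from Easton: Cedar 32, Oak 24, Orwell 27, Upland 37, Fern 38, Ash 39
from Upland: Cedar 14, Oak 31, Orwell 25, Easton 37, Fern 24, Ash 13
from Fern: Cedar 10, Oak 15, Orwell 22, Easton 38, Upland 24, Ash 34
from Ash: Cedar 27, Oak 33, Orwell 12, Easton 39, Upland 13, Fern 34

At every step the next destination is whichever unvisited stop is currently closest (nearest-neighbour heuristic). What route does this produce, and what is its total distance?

Cedar → [Fern:10 / Upland:14 / Oak:17 / Orwell:20 / Ash:27 / Easton:32] → Fern (10)
Fern → [Oak:15 / Orwell:22 / Upland:24 / Ash:34 / Easton:38] → Oak (15)
Oak → [Easton:24 / Orwell:26 / Upland:31 / Ash:33] → Easton (24)
Easton → [Orwell:27 / Upland:37 / Ash:39] → Orwell (27)
Orwell → [Ash:12 / Upland:25] → Ash (12)
Ash → [Upland:13] → Upland (13)
Return Upland→Cedar: 14.
Total = 10 + 15 + 24 + 27 + 12 + 13 + 14 = 115.

115 m along Cedar → Fern → Oak → Easton → Orwell → Ash → Upland → Cedar.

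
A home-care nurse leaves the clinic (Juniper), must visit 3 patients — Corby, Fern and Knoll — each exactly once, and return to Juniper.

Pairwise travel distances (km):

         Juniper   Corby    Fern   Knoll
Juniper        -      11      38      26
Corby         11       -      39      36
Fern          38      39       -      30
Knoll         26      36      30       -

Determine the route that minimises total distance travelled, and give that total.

Shortest round trip = 106 km.

Juniper-Corby-Fern-Knoll-Juniper: 11+39+30+26 = 106
Juniper-Corby-Knoll-Fern-Juniper: 11+36+30+38 = 115
Juniper-Fern-Corby-Knoll-Juniper: 38+39+36+26 = 139
The minimum is 106.
One optimal route: Juniper → Corby → Fern → Knoll → Juniper (or its reverse).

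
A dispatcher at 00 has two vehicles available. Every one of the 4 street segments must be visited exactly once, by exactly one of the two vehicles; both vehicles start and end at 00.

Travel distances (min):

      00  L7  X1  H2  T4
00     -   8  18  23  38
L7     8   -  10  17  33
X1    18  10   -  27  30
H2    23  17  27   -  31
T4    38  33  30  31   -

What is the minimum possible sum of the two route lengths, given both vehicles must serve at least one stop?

Minimum combined distance: 118 min.

There are 2^3 − 1 = 7 ways to divide the 4 stops into two non-empty groups. For each, the best each vehicle can do is its own shortest tour through its group:
  {L7} + {X1, H2, T4}: 16 + 102 = 118
  {X1} + {L7, H2, T4}: 36 + 94 = 130
  {L7, X1} + {H2, T4}: 36 + 92 = 128
  {H2} + {L7, X1, T4}: 46 + 86 = 132
  {L7, H2} + {X1, T4}: 48 + 86 = 134
  {X1, H2} + {L7, T4}: 68 + 79 = 147
  … (7 splits in total)
Best: vehicle 1 00 → L7 → 00 = 16; vehicle 2 00 → X1 → T4 → H2 → 00 = 102; combined 118.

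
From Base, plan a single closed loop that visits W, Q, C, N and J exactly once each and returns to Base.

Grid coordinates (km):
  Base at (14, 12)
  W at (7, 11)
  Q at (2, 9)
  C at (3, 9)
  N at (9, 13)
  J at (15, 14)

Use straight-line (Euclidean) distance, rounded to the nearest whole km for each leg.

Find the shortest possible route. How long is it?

There are 60 distinct closed tours to check (reversals are equivalent).
Base-W-Q-C-N-J-Base: 7+5+1+7+6+2 = 28
Base-W-Q-C-J-N-Base: 7+5+1+13+6+5 = 37
Base-W-Q-N-C-J-Base: 7+5+8+7+13+2 = 42
Base-W-Q-N-J-C-Base: 7+5+8+6+13+11 = 50
Base-W-Q-J-C-N-Base: 7+5+14+13+7+5 = 51
Base-W-Q-J-N-C-Base: 7+5+14+6+7+11 = 50
Base-W-C-Q-N-J-Base: 7+4+1+8+6+2 = 28
Base-W-C-Q-J-N-Base: 7+4+1+14+6+5 = 37
Base-W-C-N-Q-J-Base: 7+4+7+8+14+2 = 42
Base-W-C-N-J-Q-Base: 7+4+7+6+14+12 = 50
Base-W-C-J-Q-N-Base: 7+4+13+14+8+5 = 51
Base-W-C-J-N-Q-Base: 7+4+13+6+8+12 = 50
Base-W-N-Q-C-J-Base: 7+3+8+1+13+2 = 34
Base-W-N-Q-J-C-Base: 7+3+8+14+13+11 = 56
… (46 more)
The minimum is 28.
One optimal route: Base → W → Q → C → N → J → Base (or its reverse).

Minimum total distance: 28 km.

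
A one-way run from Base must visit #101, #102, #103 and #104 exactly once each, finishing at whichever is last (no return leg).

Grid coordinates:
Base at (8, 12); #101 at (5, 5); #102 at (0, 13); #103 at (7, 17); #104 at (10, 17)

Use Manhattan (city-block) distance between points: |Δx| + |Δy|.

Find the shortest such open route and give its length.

Minimum one-way distance = 34.

There are 4! = 24 possible orderings.
Base→#101→#102→#103→#104: 10+13+11+3 = 37
Base→#101→#102→#104→#103: 10+13+14+3 = 40
Base→#101→#103→#102→#104: 10+14+11+14 = 49
Base→#101→#103→#104→#102: 10+14+3+14 = 41
Base→#101→#104→#102→#103: 10+17+14+11 = 52
Base→#101→#104→#103→#102: 10+17+3+11 = 41
Base→#102→#101→#103→#104: 9+13+14+3 = 39
Base→#102→#101→#104→#103: 9+13+17+3 = 42
Base→#102→#103→#101→#104: 9+11+14+17 = 51
Base→#102→#103→#104→#101: 9+11+3+17 = 40
Base→#102→#104→#101→#103: 9+14+17+14 = 54
Base→#102→#104→#103→#101: 9+14+3+14 = 40
Base→#103→#101→#102→#104: 6+14+13+14 = 47
Base→#103→#101→#104→#102: 6+14+17+14 = 51
… (10 more)
Base→#104→#103→#102→#101: 7+3+11+13 = 34  ← best
The minimum is 34.
One shortest path: Base → #104 → #103 → #102 → #101.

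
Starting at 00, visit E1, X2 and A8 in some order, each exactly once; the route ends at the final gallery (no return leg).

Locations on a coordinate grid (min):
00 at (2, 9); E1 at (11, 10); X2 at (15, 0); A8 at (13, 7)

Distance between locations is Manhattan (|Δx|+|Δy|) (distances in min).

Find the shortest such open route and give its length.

Minimum one-way distance = 24 min.

There are 3! = 6 possible orderings.
00 - E1 - X2 - A8: 10+14+9 = 33
00 - E1 - A8 - X2: 10+5+9 = 24
00 - X2 - E1 - A8: 22+14+5 = 41
00 - X2 - A8 - E1: 22+9+5 = 36
00 - A8 - E1 - X2: 13+5+14 = 32
00 - A8 - X2 - E1: 13+9+14 = 36
The minimum is 24.
One shortest path: 00 → E1 → A8 → X2.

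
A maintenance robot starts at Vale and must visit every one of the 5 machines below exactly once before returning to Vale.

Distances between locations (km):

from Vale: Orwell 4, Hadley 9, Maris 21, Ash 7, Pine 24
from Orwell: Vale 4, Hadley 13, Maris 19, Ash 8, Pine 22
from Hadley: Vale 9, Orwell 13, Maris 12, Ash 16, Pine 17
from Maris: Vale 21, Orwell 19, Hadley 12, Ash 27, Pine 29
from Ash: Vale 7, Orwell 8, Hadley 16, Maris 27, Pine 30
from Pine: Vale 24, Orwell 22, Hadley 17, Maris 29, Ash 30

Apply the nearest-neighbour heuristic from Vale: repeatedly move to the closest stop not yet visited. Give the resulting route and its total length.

At Vale the remaining stops are Orwell 4, Ash 7, Hadley 9, Maris 21, Pine 24; go to Orwell.
At Orwell the remaining stops are Ash 8, Hadley 13, Maris 19, Pine 22; go to Ash.
At Ash the remaining stops are Hadley 16, Maris 27, Pine 30; go to Hadley.
At Hadley the remaining stops are Maris 12, Pine 17; go to Maris.
At Maris the remaining stops are Pine 29; go to Pine.
Return Pine→Vale: 24.
Total = 4 + 8 + 16 + 12 + 29 + 24 = 93.

Total distance 93 km via the nearest-neighbour route Vale → Orwell → Ash → Hadley → Maris → Pine → Vale.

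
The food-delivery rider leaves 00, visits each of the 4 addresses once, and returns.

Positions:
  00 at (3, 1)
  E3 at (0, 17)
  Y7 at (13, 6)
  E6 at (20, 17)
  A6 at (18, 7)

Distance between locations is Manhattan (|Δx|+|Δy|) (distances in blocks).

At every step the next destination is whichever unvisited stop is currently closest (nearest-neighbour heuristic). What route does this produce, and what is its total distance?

At 00 the remaining stops are Y7 15, E3 19, A6 21, E6 33; go to Y7.
At Y7 the remaining stops are A6 6, E6 18, E3 24; go to A6.
At A6 the remaining stops are E6 12, E3 28; go to E6.
At E6 the remaining stops are E3 20; go to E3.
Return E3→00: 19.
Total = 15 + 6 + 12 + 20 + 19 = 72.

Nearest-neighbour total = 72 blocks; route 00 → Y7 → A6 → E6 → E3 → 00.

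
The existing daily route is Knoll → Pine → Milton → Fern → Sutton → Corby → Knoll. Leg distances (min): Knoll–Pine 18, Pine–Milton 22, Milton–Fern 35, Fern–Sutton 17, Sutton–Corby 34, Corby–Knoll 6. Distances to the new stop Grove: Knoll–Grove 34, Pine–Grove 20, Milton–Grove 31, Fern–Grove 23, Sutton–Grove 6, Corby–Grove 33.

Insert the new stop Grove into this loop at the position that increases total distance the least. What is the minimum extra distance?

Minimum extra distance: 5 min, inserting Grove between Sutton and Corby.

Insertion cost between consecutive stops i–j is d(i,Grove) + d(Grove,j) − d(i,j):
  between Knoll and Pine: 34 + 20 − 18 = 36
  between Pine and Milton: 20 + 31 − 22 = 29
  between Milton and Fern: 31 + 23 − 35 = 19
  between Fern and Sutton: 23 + 6 − 17 = 12
  between Sutton and Corby: 6 + 33 − 34 = 5
  between Corby and Knoll: 33 + 34 − 6 = 61
Cheapest insertion is between Sutton and Corby, adding 5.
New total = 132 + 5 = 137.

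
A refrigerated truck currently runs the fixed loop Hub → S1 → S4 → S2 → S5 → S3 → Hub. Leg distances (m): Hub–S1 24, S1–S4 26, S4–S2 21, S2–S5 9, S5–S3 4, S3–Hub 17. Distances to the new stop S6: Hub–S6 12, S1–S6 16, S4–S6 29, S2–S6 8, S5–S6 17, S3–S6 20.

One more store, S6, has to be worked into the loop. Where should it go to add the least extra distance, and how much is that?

Insertion cost between consecutive stops i–j is d(i,S6) + d(S6,j) − d(i,j):
  between Hub and S1: 12 + 16 − 24 = 4
  between S1 and S4: 16 + 29 − 26 = 19
  between S4 and S2: 29 + 8 − 21 = 16
  between S2 and S5: 8 + 17 − 9 = 16
  between S5 and S3: 17 + 20 − 4 = 33
  between S3 and Hub: 20 + 12 − 17 = 15
Cheapest insertion is between Hub and S1, adding 4.
New total = 101 + 4 = 105.

Adding 4 m by placing S6 on the Hub–S1 leg.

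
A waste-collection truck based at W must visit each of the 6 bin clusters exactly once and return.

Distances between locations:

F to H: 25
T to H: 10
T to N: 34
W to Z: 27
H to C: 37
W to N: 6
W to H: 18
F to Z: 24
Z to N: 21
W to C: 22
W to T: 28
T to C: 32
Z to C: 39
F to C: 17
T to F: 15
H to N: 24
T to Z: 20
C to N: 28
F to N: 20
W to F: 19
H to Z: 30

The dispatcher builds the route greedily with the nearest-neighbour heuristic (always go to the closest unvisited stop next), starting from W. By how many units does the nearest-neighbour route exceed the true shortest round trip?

From W: N=6, H=18, F=19, C=22, Z=27, T=28 → choose N (6).
From N: F=20, Z=21, H=24, C=28, T=34 → choose F (20).
From F: T=15, C=17, Z=24, H=25 → choose T (15).
From T: H=10, Z=20, C=32 → choose H (10).
From H: Z=30, C=37 → choose Z (30).
From Z: C=39 → choose C (39).
NN route W → N → F → T → H → Z → C → W costs 142.
Optimal: W → C → F → T → H → Z → N → W costs 121 (by enumerating all 360 distinct tours).
Excess = 142 − 121 = 21.

Excess over optimum: 21.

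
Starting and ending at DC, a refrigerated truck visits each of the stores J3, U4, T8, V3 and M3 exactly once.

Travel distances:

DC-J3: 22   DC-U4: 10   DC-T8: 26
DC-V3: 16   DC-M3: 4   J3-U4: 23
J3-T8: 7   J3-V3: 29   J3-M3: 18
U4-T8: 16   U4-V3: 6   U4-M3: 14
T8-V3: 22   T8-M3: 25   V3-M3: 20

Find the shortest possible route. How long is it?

DC - J3 - U4 - T8 - V3 - M3 - DC: 22+23+16+22+20+4 = 107
DC - J3 - U4 - T8 - M3 - V3 - DC: 22+23+16+25+20+16 = 122
DC - J3 - U4 - V3 - T8 - M3 - DC: 22+23+6+22+25+4 = 102
DC - J3 - U4 - V3 - M3 - T8 - DC: 22+23+6+20+25+26 = 122
DC - J3 - U4 - M3 - T8 - V3 - DC: 22+23+14+25+22+16 = 122
DC - J3 - U4 - M3 - V3 - T8 - DC: 22+23+14+20+22+26 = 127
DC - J3 - T8 - U4 - V3 - M3 - DC: 22+7+16+6+20+4 = 75
DC - J3 - T8 - U4 - M3 - V3 - DC: 22+7+16+14+20+16 = 95
DC - J3 - T8 - V3 - U4 - M3 - DC: 22+7+22+6+14+4 = 75
DC - J3 - T8 - V3 - M3 - U4 - DC: 22+7+22+20+14+10 = 95
DC - J3 - T8 - M3 - U4 - V3 - DC: 22+7+25+14+6+16 = 90
DC - J3 - T8 - M3 - V3 - U4 - DC: 22+7+25+20+6+10 = 90
DC - J3 - V3 - U4 - T8 - M3 - DC: 22+29+6+16+25+4 = 102
DC - J3 - V3 - U4 - M3 - T8 - DC: 22+29+6+14+25+26 = 122
… (46 more)
DC - U4 - V3 - T8 - J3 - M3 - DC: 10+6+22+7+18+4 = 67  ← best
The minimum is 67.
One optimal route: DC → U4 → V3 → T8 → J3 → M3 → DC (or its reverse).

Shortest round trip = 67.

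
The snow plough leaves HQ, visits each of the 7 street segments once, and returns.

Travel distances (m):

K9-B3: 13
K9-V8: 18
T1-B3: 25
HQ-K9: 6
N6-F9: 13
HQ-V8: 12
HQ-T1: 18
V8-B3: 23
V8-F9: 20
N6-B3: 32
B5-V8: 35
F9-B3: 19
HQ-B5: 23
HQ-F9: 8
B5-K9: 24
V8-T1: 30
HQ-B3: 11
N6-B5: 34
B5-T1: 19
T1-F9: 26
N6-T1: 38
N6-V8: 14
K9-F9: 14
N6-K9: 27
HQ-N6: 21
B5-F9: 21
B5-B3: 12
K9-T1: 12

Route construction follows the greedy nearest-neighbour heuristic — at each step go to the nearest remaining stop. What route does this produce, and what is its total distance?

HQ → [K9:6 / F9:8 / B3:11 / V8:12 / T1:18 / N6:21 / B5:23] → K9 (6)
K9 → [T1:12 / B3:13 / F9:14 / V8:18 / B5:24 / N6:27] → T1 (12)
T1 → [B5:19 / B3:25 / F9:26 / V8:30 / N6:38] → B5 (19)
B5 → [B3:12 / F9:21 / N6:34 / V8:35] → B3 (12)
B3 → [F9:19 / V8:23 / N6:32] → F9 (19)
F9 → [N6:13 / V8:20] → N6 (13)
N6 → [V8:14] → V8 (14)
Return V8→HQ: 12.
Total = 6 + 12 + 19 + 12 + 19 + 13 + 14 + 12 = 107.

Total distance 107 m via the nearest-neighbour route HQ → K9 → T1 → B5 → B3 → F9 → N6 → V8 → HQ.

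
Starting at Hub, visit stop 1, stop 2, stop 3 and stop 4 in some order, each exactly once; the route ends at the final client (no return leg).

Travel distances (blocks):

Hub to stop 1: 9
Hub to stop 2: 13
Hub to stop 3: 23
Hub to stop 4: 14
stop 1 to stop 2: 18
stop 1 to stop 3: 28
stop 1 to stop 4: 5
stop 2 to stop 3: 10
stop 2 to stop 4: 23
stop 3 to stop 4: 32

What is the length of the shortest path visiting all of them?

Shortest open route: 47 blocks.

There are 4! = 24 possible orderings.
Hub - stop 1 - stop 2 - stop 3 - stop 4: 9+18+10+32 = 69
Hub - stop 1 - stop 2 - stop 4 - stop 3: 9+18+23+32 = 82
Hub - stop 1 - stop 3 - stop 2 - stop 4: 9+28+10+23 = 70
Hub - stop 1 - stop 3 - stop 4 - stop 2: 9+28+32+23 = 92
Hub - stop 1 - stop 4 - stop 2 - stop 3: 9+5+23+10 = 47
Hub - stop 1 - stop 4 - stop 3 - stop 2: 9+5+32+10 = 56
Hub - stop 2 - stop 1 - stop 3 - stop 4: 13+18+28+32 = 91
Hub - stop 2 - stop 1 - stop 4 - stop 3: 13+18+5+32 = 68
Hub - stop 2 - stop 3 - stop 1 - stop 4: 13+10+28+5 = 56
Hub - stop 2 - stop 3 - stop 4 - stop 1: 13+10+32+5 = 60
Hub - stop 2 - stop 4 - stop 1 - stop 3: 13+23+5+28 = 69
Hub - stop 2 - stop 4 - stop 3 - stop 1: 13+23+32+28 = 96
Hub - stop 3 - stop 1 - stop 2 - stop 4: 23+28+18+23 = 92
Hub - stop 3 - stop 1 - stop 4 - stop 2: 23+28+5+23 = 79
… (10 more)
The minimum is 47.
One shortest path: Hub → stop 1 → stop 4 → stop 2 → stop 3.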